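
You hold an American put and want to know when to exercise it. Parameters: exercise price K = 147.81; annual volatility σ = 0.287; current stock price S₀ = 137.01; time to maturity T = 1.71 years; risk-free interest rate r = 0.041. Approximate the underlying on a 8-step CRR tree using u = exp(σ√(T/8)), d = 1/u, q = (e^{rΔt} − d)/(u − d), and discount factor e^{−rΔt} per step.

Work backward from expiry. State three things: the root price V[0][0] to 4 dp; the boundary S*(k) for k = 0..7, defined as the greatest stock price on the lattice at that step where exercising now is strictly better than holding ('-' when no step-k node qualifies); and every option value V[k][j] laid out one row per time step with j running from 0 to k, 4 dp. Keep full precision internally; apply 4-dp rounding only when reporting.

Δt=0.21375, u=1.14189, d=0.87574, q=0.49995, disc=e^(-rΔt)=0.99127
k=8 terminal: V=max(K-S,0) → 100.4138 86.0090 67.2262 42.7348 10.8000 0.0000 0.0000 0.0000 0.0000
k=7: j=0 S=54.1215 intr=93.6885 cont=92.3988 V=93.6885[EX]; j=1 S=70.5703 intr=77.2397 cont=75.9500 V=77.2397[EX]; j=2 S=92.0182 intr=55.7918 cont=54.5020 V=55.7918[EX]; j=3 S=119.9848 intr=27.8252 cont=26.5355 V=27.8252[EX]; j=4 S=156.4510 intr=0.0000 cont=5.3534 V=5.3534[hold]; j=5 S=204.0002 intr=0.0000 cont=0.0000 V=0.0000[hold]; j=6 S=266.0007 intr=0.0000 cont=0.0000 V=0.0000[hold]; j=7 S=346.8447 intr=0.0000 cont=0.0000 V=0.0000[hold]  S*(7)=119.9848
k=6: j=0 S=61.8010 intr=86.0090 cont=84.7193 V=86.0090[EX]; j=1 S=80.5838 intr=67.2262 cont=65.9365 V=67.2262[EX]; j=2 S=105.0752 intr=42.7348 cont=41.4451 V=42.7348[EX]; j=3 S=137.0100 intr=10.8000 cont=16.4457 V=16.4457[hold]; j=4 S=178.6506 intr=0.0000 cont=2.6536 V=2.6536[hold]; j=5 S=232.9468 intr=0.0000 cont=0.0000 V=0.0000[hold]; j=6 S=303.7448 intr=0.0000 cont=0.0000 V=0.0000[hold]  S*(6)=105.0752
k=5: j=0 S=70.5703 intr=77.2397 cont=75.9500 V=77.2397[EX]; j=1 S=92.0182 intr=55.7918 cont=54.5020 V=55.7918[EX]; j=2 S=119.9848 intr=27.8252 cont=29.3335 V=29.3335[hold]; j=3 S=156.4510 intr=0.0000 cont=9.4671 V=9.4671[hold]; j=4 S=204.0002 intr=0.0000 cont=1.3154 V=1.3154[hold]; j=5 S=266.0007 intr=0.0000 cont=0.0000 V=0.0000[hold]  S*(5)=92.0182
k=4: j=0 S=80.5838 intr=67.2262 cont=65.9365 V=67.2262[EX]; j=1 S=105.0752 intr=42.7348 cont=42.1926 V=42.7348[EX]; j=2 S=137.0100 intr=10.8000 cont=19.2320 V=19.2320[hold]; j=3 S=178.6506 intr=0.0000 cont=5.3446 V=5.3446[hold]; j=4 S=232.9468 intr=0.0000 cont=0.6520 V=0.6520[hold]  S*(4)=105.0752
k=3: j=0 S=92.0182 intr=55.7918 cont=54.5020 V=55.7918[EX]; j=1 S=119.9848 intr=27.8252 cont=30.7143 V=30.7143[hold]; j=2 S=156.4510 intr=0.0000 cont=12.1818 V=12.1818[hold]; j=3 S=204.0002 intr=0.0000 cont=2.9724 V=2.9724[hold]  S*(3)=92.0182
k=2: j=0 S=105.0752 intr=42.7348 cont=42.8769 V=42.8769[hold]; j=1 S=137.0100 intr=10.8000 cont=21.2619 V=21.2619[hold]; j=2 S=178.6506 intr=0.0000 cont=7.5115 V=7.5115[hold]  S*(2)=-
k=1: j=0 S=119.9848 intr=27.8252 cont=31.7907 V=31.7907[hold]; j=1 S=156.4510 intr=0.0000 cont=14.2618 V=14.2618[hold]  S*(1)=-
k=0: j=0 S=137.0100 intr=10.8000 cont=22.8263 V=22.8263[hold]  S*(0)=-

price = 22.8263
boundary = - - - 92.0182 105.0752 92.0182 105.0752 119.9848
tree:
22.8263
31.7907 14.2618
42.8769 21.2619 7.5115
55.7918 30.7143 12.1818 2.9724
67.2262 42.7348 19.2320 5.3446 0.6520
77.2397 55.7918 29.3335 9.4671 1.3154 0.0000
86.0090 67.2262 42.7348 16.4457 2.6536 0.0000 0.0000
93.6885 77.2397 55.7918 27.8252 5.3534 0.0000 0.0000 0.0000
100.4138 86.0090 67.2262 42.7348 10.8000 0.0000 0.0000 0.0000 0.0000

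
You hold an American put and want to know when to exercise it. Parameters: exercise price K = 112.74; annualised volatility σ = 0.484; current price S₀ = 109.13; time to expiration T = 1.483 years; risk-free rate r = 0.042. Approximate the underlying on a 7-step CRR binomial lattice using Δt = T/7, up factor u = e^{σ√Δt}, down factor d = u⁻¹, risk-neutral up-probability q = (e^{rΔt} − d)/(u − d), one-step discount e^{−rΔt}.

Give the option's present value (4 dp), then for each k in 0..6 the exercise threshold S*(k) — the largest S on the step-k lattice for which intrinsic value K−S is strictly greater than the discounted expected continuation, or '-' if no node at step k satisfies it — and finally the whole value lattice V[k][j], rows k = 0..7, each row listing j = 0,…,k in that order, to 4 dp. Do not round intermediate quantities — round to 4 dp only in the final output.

price = 24.9497
boundary = - - - 55.9363 44.7656 55.9363 69.8947
tree:
24.9497
33.9530 15.0475
44.7314 22.1770 7.1156
56.8037 31.6707 11.6558 2.0170
67.9744 43.4793 18.6628 3.7997 0.0000
76.9144 56.8037 28.9508 7.1582 0.0000 0.0000
84.0689 67.9744 42.8453 13.4850 0.0000 0.0000 0.0000
89.7947 76.9144 56.8037 25.4038 0.0000 0.0000 0.0000 0.0000

Δt=0.21186  u=1.24954  d=0.80029  q=0.46443  discount=0.99114
step 7 (expiry): payoffs max(K−S,0) = 89.7947 76.9144 56.8037 25.4038 0.0000 0.0000 0.0000 0.0000
step 6: (k=6,j=0): S=28.6711, (K−S)⁺=84.0689, hold=83.0702 ⇒ V=84.0689 exercise | (k=6,j=1): S=44.7656, (K−S)⁺=67.9744, hold=66.9757 ⇒ V=67.9744 exercise | (k=6,j=2): S=69.8947, (K−S)⁺=42.8453, hold=41.8466 ⇒ V=42.8453 exercise | (k=6,j=3): S=109.1300, (K−S)⁺=3.6100, hold=13.4850 ⇒ V=13.4850 continue | (k=6,j=4): S=170.3901, (K−S)⁺=0.0000, hold=0.0000 ⇒ V=0.0000 continue | (k=6,j=5): S=266.0384, (K−S)⁺=0.0000, hold=0.0000 ⇒ V=0.0000 continue | (k=6,j=6): S=415.3790, (K−S)⁺=0.0000, hold=0.0000 ⇒ V=0.0000 continue  boundary S*=69.8947
step 5: (k=5,j=0): S=35.8256, (K−S)⁺=76.9144, hold=75.9157 ⇒ V=76.9144 exercise | (k=5,j=1): S=55.9363, (K−S)⁺=56.8037, hold=55.8050 ⇒ V=56.8037 exercise | (k=5,j=2): S=87.3362, (K−S)⁺=25.4038, hold=28.9508 ⇒ V=28.9508 continue | (k=5,j=3): S=136.3623, (K−S)⁺=0.0000, hold=7.1582 ⇒ V=7.1582 continue | (k=5,j=4): S=212.9091, (K−S)⁺=0.0000, hold=0.0000 ⇒ V=0.0000 continue | (k=5,j=5): S=332.4256, (K−S)⁺=0.0000, hold=0.0000 ⇒ V=0.0000 continue  boundary S*=55.9363
step 4: (k=4,j=0): S=44.7656, (K−S)⁺=67.9744, hold=66.9757 ⇒ V=67.9744 exercise | (k=4,j=1): S=69.8947, (K−S)⁺=42.8453, hold=43.4793 ⇒ V=43.4793 continue | (k=4,j=2): S=109.1300, (K−S)⁺=3.6100, hold=18.6628 ⇒ V=18.6628 continue | (k=4,j=3): S=170.3901, (K−S)⁺=0.0000, hold=3.7997 ⇒ V=3.7997 continue | (k=4,j=4): S=266.0384, (K−S)⁺=0.0000, hold=0.0000 ⇒ V=0.0000 continue  boundary S*=44.7656
step 3: (k=3,j=0): S=55.9363, (K−S)⁺=56.8037, hold=56.0968 ⇒ V=56.8037 exercise | (k=3,j=1): S=87.3362, (K−S)⁺=25.4038, hold=31.6707 ⇒ V=31.6707 continue | (k=3,j=2): S=136.3623, (K−S)⁺=0.0000, hold=11.6558 ⇒ V=11.6558 continue | (k=3,j=3): S=212.9091, (K−S)⁺=0.0000, hold=2.0170 ⇒ V=2.0170 continue  boundary S*=55.9363
step 2: (k=2,j=0): S=69.8947, (K−S)⁺=42.8453, hold=44.7314 ⇒ V=44.7314 continue | (k=2,j=1): S=109.1300, (K−S)⁺=3.6100, hold=22.1770 ⇒ V=22.1770 continue | (k=2,j=2): S=170.3901, (K−S)⁺=0.0000, hold=7.1156 ⇒ V=7.1156 continue  boundary S*=-
step 1: (k=1,j=0): S=87.3362, (K−S)⁺=25.4038, hold=33.9530 ⇒ V=33.9530 continue | (k=1,j=1): S=136.3623, (K−S)⁺=0.0000, hold=15.0475 ⇒ V=15.0475 continue  boundary S*=-
step 0: (k=0,j=0): S=109.1300, (K−S)⁺=3.6100, hold=24.9497 ⇒ V=24.9497 continue  boundary S*=-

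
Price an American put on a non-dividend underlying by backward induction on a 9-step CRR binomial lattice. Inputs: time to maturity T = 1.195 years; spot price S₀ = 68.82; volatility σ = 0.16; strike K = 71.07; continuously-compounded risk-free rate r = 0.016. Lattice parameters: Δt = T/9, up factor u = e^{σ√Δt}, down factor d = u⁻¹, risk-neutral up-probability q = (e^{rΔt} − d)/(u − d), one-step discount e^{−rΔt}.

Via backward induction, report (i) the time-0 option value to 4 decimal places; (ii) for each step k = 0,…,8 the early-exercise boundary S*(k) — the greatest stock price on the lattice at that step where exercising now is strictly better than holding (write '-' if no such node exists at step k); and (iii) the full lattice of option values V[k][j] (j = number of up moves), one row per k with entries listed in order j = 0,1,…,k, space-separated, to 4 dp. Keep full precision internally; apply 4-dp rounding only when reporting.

price = 5.4912
boundary = - - - 57.7769 54.5047 57.7769 61.2455 57.7769 61.2455
tree:
5.4912
7.6104 3.4260
10.2286 5.0624 1.8279
13.2931 7.2518 2.9261 0.7533
16.5653 10.0212 4.5533 1.3349 0.1832
19.6522 13.2931 6.8391 2.3199 0.3700 0.0000
22.5642 16.5653 9.8245 3.9260 0.7469 0.0000 0.0000
25.3113 19.6522 13.2931 6.3963 1.5081 0.0000 0.0000 0.0000
27.9029 22.5642 16.5653 9.8245 3.0448 0.0000 0.0000 0.0000 0.0000
30.3476 25.3113 19.6522 13.2931 6.1476 0.0000 0.0000 0.0000 0.0000 0.0000

params: Δt=0.13278 u=1.06003 d=0.94337 q=0.50366 e^(-rΔt)=0.99788
t_9 payoffs: 30.3476 25.3113 19.6522 13.2931 6.1476 0.0000 0.0000 0.0000 0.0000 0.0000
t_8: node(8,0) S=43.1671 payoff=27.9029 vs cont=27.7521 → 27.9029 [stop]  node(8,1) S=48.5058 payoff=22.5642 vs cont=22.4134 → 22.5642 [stop]  node(8,2) S=54.5047 payoff=16.5653 vs cont=16.4145 → 16.5653 [stop]  node(8,3) S=61.2455 payoff=9.8245 vs cont=9.6737 → 9.8245 [stop]  node(8,4) S=68.8200 payoff=2.2500 vs cont=3.0448 → 3.0448 [wait]  node(8,5) S=77.3313 payoff=0.0000 vs cont=0.0000 → 0.0000 [wait]  node(8,6) S=86.8951 payoff=0.0000 vs cont=0.0000 → 0.0000 [wait]  node(8,7) S=97.6418 payoff=0.0000 vs cont=0.0000 → 0.0000 [wait]  node(8,8) S=109.7176 payoff=0.0000 vs cont=0.0000 → 0.0000 [wait]  ⇒ S*(8)=61.2455
t_7: node(7,0) S=45.7587 payoff=25.3113 vs cont=25.1605 → 25.3113 [stop]  node(7,1) S=51.4178 payoff=19.6522 vs cont=19.5014 → 19.6522 [stop]  node(7,2) S=57.7769 payoff=13.2931 vs cont=13.1423 → 13.2931 [stop]  node(7,3) S=64.9224 payoff=6.1476 vs cont=6.3963 → 6.3963 [wait]  node(7,4) S=72.9516 payoff=0.0000 vs cont=1.5081 → 1.5081 [wait]  node(7,5) S=81.9738 payoff=0.0000 vs cont=0.0000 → 0.0000 [wait]  node(7,6) S=92.1119 payoff=0.0000 vs cont=0.0000 → 0.0000 [wait]  node(7,7) S=103.5037 payoff=0.0000 vs cont=0.0000 → 0.0000 [wait]  ⇒ S*(7)=57.7769
t_6: node(6,0) S=48.5058 payoff=22.5642 vs cont=22.4134 → 22.5642 [stop]  node(6,1) S=54.5047 payoff=16.5653 vs cont=16.4145 → 16.5653 [stop]  node(6,2) S=61.2455 payoff=9.8245 vs cont=9.7986 → 9.8245 [stop]  node(6,3) S=68.8200 payoff=2.2500 vs cont=3.9260 → 3.9260 [wait]  node(6,4) S=77.3313 payoff=0.0000 vs cont=0.7469 → 0.7469 [wait]  node(6,5) S=86.8951 payoff=0.0000 vs cont=0.0000 → 0.0000 [wait]  node(6,6) S=97.6418 payoff=0.0000 vs cont=0.0000 → 0.0000 [wait]  ⇒ S*(6)=61.2455
t_5: node(5,0) S=51.4178 payoff=19.6522 vs cont=19.5014 → 19.6522 [stop]  node(5,1) S=57.7769 payoff=13.2931 vs cont=13.1423 → 13.2931 [stop]  node(5,2) S=64.9224 payoff=6.1476 vs cont=6.8391 → 6.8391 [wait]  node(5,3) S=72.9516 payoff=0.0000 vs cont=2.3199 → 2.3199 [wait]  node(5,4) S=81.9738 payoff=0.0000 vs cont=0.3700 → 0.3700 [wait]  node(5,5) S=92.1119 payoff=0.0000 vs cont=0.0000 → 0.0000 [wait]  ⇒ S*(5)=57.7769
t_4: node(4,0) S=54.5047 payoff=16.5653 vs cont=16.4145 → 16.5653 [stop]  node(4,1) S=61.2455 payoff=9.8245 vs cont=10.0212 → 10.0212 [wait]  node(4,2) S=68.8200 payoff=2.2500 vs cont=4.5533 → 4.5533 [wait]  node(4,3) S=77.3313 payoff=0.0000 vs cont=1.3349 → 1.3349 [wait]  node(4,4) S=86.8951 payoff=0.0000 vs cont=0.1832 → 0.1832 [wait]  ⇒ S*(4)=54.5047
t_3: node(3,0) S=57.7769 payoff=13.2931 vs cont=13.2412 → 13.2931 [stop]  node(3,1) S=64.9224 payoff=6.1476 vs cont=7.2518 → 7.2518 [wait]  node(3,2) S=72.9516 payoff=0.0000 vs cont=2.9261 → 2.9261 [wait]  node(3,3) S=81.9738 payoff=0.0000 vs cont=0.7533 → 0.7533 [wait]  ⇒ S*(3)=57.7769
t_2: node(2,0) S=61.2455 payoff=9.8245 vs cont=10.2286 → 10.2286 [wait]  node(2,1) S=68.8200 payoff=2.2500 vs cont=5.0624 → 5.0624 [wait]  node(2,2) S=77.3313 payoff=0.0000 vs cont=1.8279 → 1.8279 [wait]  ⇒ S*(2)=-
t_1: node(1,0) S=64.9224 payoff=6.1476 vs cont=7.6104 → 7.6104 [wait]  node(1,1) S=72.9516 payoff=0.0000 vs cont=3.4260 → 3.4260 [wait]  ⇒ S*(1)=-
t_0: node(0,0) S=68.8200 payoff=2.2500 vs cont=5.4912 → 5.4912 [wait]  ⇒ S*(0)=-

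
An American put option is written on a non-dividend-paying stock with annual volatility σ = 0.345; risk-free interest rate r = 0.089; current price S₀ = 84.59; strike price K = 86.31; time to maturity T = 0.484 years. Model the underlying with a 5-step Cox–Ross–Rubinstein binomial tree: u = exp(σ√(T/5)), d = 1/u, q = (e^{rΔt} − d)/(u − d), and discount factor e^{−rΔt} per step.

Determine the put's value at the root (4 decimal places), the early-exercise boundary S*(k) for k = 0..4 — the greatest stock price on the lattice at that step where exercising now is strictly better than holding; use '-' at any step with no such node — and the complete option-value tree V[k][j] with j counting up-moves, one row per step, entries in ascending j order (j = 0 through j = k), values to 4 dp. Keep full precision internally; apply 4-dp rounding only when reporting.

price = 7.7701
boundary = - - 68.2473 61.3012 68.2473
tree:
7.7701
12.0989 3.7986
18.0627 6.6507 1.1596
25.0088 11.2500 2.4038 0.0000
31.2479 18.0627 4.9830 0.0000 0.0000
36.8521 25.0088 10.3295 0.0000 0.0000 0.0000

params: Δt=0.09680 u=1.11331 d=0.89822 q=0.51342 e^(-rΔt)=0.99142
t_5 payoffs: 36.8521 25.0088 10.3295 0.0000 0.0000 0.0000
t_4: node(4,0) S=55.0621 payoff=31.2479 vs cont=30.5076 → 31.2479 [stop]  node(4,1) S=68.2473 payoff=18.0627 vs cont=17.3223 → 18.0627 [stop]  node(4,2) S=84.5900 payoff=1.7200 vs cont=4.9830 → 4.9830 [wait]  node(4,3) S=104.8461 payoff=0.0000 vs cont=0.0000 → 0.0000 [wait]  node(4,4) S=129.9528 payoff=0.0000 vs cont=0.0000 → 0.0000 [wait]  ⇒ S*(4)=68.2473
t_3: node(3,0) S=61.3012 payoff=25.0088 vs cont=24.2684 → 25.0088 [stop]  node(3,1) S=75.9805 payoff=10.3295 vs cont=11.2500 → 11.2500 [wait]  node(3,2) S=94.1750 payoff=0.0000 vs cont=2.4038 → 2.4038 [wait]  node(3,3) S=116.7264 payoff=0.0000 vs cont=0.0000 → 0.0000 [wait]  ⇒ S*(3)=61.3012
t_2: node(2,0) S=68.2473 payoff=18.0627 vs cont=17.7908 → 18.0627 [stop]  node(2,1) S=84.5900 payoff=1.7200 vs cont=6.6507 → 6.6507 [wait]  node(2,2) S=104.8461 payoff=0.0000 vs cont=1.1596 → 1.1596 [wait]  ⇒ S*(2)=68.2473
t_1: node(1,0) S=75.9805 payoff=10.3295 vs cont=12.0989 → 12.0989 [wait]  node(1,1) S=94.1750 payoff=0.0000 vs cont=3.7986 → 3.7986 [wait]  ⇒ S*(1)=-
t_0: node(0,0) S=84.5900 payoff=1.7200 vs cont=7.7701 → 7.7701 [wait]  ⇒ S*(0)=-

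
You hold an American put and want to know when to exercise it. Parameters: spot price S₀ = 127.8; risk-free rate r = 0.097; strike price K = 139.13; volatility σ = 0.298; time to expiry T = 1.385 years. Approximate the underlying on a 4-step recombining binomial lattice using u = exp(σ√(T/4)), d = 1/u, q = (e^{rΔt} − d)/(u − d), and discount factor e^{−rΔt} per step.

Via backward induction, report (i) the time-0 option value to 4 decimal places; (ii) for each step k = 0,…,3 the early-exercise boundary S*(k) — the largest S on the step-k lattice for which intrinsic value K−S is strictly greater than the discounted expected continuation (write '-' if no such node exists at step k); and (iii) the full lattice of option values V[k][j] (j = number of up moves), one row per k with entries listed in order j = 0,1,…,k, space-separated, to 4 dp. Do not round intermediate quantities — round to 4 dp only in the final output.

Δt=0.34625, u=1.19167, d=0.83916, q=0.55317, disc=e^(-rΔt)=0.96697
k=4 terminal: V=max(K-S,0) → 75.7557 49.1343 11.3300 0.0000 0.0000
k=3: j=0 S=75.5209 intr=63.6091 cont=59.0138 V=63.6091[EX]; j=1 S=107.2448 intr=31.8852 cont=27.2899 V=31.8852[EX]; j=2 S=152.2949 intr=0.0000 cont=4.8954 V=4.8954[hold]; j=3 S=216.2690 intr=0.0000 cont=0.0000 V=0.0000[hold]  S*(3)=107.2448
k=2: j=0 S=89.9957 intr=49.1343 cont=44.5390 V=49.1343[EX]; j=1 S=127.8000 intr=11.3300 cont=16.3952 V=16.3952[hold]; j=2 S=181.4846 intr=0.0000 cont=2.1151 V=2.1151[hold]  S*(2)=89.9957
k=1: j=0 S=107.2448 intr=31.8852 cont=29.9993 V=31.8852[EX]; j=1 S=152.2949 intr=0.0000 cont=8.2153 V=8.2153[hold]  S*(1)=107.2448
k=0: j=0 S=127.8000 intr=11.3300 cont=18.1710 V=18.1710[hold]  S*(0)=-

price = 18.1710
boundary = - 107.2448 89.9957 107.2448
tree:
18.1710
31.8852 8.2153
49.1343 16.3952 2.1151
63.6091 31.8852 4.8954 0.0000
75.7557 49.1343 11.3300 0.0000 0.0000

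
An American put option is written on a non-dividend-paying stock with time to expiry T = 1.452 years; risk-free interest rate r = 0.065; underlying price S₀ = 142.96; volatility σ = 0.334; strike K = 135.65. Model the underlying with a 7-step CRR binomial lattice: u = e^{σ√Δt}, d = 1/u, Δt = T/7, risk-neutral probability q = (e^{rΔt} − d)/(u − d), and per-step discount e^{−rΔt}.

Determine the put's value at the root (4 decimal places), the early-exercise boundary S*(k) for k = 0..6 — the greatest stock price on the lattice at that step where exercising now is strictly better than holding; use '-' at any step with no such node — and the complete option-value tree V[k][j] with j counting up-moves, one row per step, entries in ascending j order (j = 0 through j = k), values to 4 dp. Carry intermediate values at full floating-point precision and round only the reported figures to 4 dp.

Δt=0.20743, u=1.16430, d=0.85889, q=0.50649, disc=e^(-rΔt)=0.98661
k=7 terminal: V=max(K-S,0) → 86.3591 68.8319 45.0721 12.8635 0.0000 0.0000 0.0000 0.0000
k=6: j=0 S=57.3892 intr=78.2608 cont=76.4441 V=78.2608[EX]; j=1 S=77.7962 intr=57.8538 cont=56.0371 V=57.8538[EX]; j=2 S=105.4597 intr=30.1903 cont=28.3736 V=30.1903[EX]; j=3 S=142.9600 intr=0.0000 cont=6.2633 V=6.2633[hold]; j=4 S=193.7950 intr=0.0000 cont=0.0000 V=0.0000[hold]; j=5 S=262.7064 intr=0.0000 cont=0.0000 V=0.0000[hold]; j=6 S=356.1219 intr=0.0000 cont=0.0000 V=0.0000[hold]  S*(6)=105.4597
k=5: j=0 S=66.8181 intr=68.8319 cont=67.0152 V=68.8319[EX]; j=1 S=90.5779 intr=45.0721 cont=43.2554 V=45.0721[EX]; j=2 S=122.7865 intr=12.8635 cont=17.8295 V=17.8295[hold]; j=3 S=166.4480 intr=0.0000 cont=3.0496 V=3.0496[hold]; j=4 S=225.6351 intr=0.0000 cont=0.0000 V=0.0000[hold]; j=5 S=305.8685 intr=0.0000 cont=0.0000 V=0.0000[hold]  S*(5)=90.5779
k=4: j=0 S=77.7962 intr=57.8538 cont=56.0371 V=57.8538[EX]; j=1 S=105.4597 intr=30.1903 cont=30.8552 V=30.8552[hold]; j=2 S=142.9600 intr=0.0000 cont=10.2051 V=10.2051[hold]; j=3 S=193.7950 intr=0.0000 cont=1.4849 V=1.4849[hold]; j=4 S=262.7064 intr=0.0000 cont=0.0000 V=0.0000[hold]  S*(4)=77.7962
k=3: j=0 S=90.5779 intr=45.0721 cont=43.5876 V=45.0721[EX]; j=1 S=122.7865 intr=12.8635 cont=20.1230 V=20.1230[hold]; j=2 S=166.4480 intr=0.0000 cont=5.7109 V=5.7109[hold]; j=3 S=225.6351 intr=0.0000 cont=0.7230 V=0.7230[hold]  S*(3)=90.5779
k=2: j=0 S=105.4597 intr=30.1903 cont=32.0012 V=32.0012[hold]; j=1 S=142.9600 intr=0.0000 cont=12.6517 V=12.6517[hold]; j=2 S=193.7950 intr=0.0000 cont=3.1419 V=3.1419[hold]  S*(2)=-
k=1: j=0 S=122.7865 intr=12.8635 cont=21.9036 V=21.9036[hold]; j=1 S=166.4480 intr=0.0000 cont=7.7301 V=7.7301[hold]  S*(1)=-
k=0: j=0 S=142.9600 intr=0.0000 cont=14.5277 V=14.5277[hold]  S*(0)=-

price = 14.5277
boundary = - - - 90.5779 77.7962 90.5779 105.4597
tree:
14.5277
21.9036 7.7301
32.0012 12.6517 3.1419
45.0721 20.1230 5.7109 0.7230
57.8538 30.8552 10.2051 1.4849 0.0000
68.8319 45.0721 17.8295 3.0496 0.0000 0.0000
78.2608 57.8538 30.1903 6.2633 0.0000 0.0000 0.0000
86.3591 68.8319 45.0721 12.8635 0.0000 0.0000 0.0000 0.0000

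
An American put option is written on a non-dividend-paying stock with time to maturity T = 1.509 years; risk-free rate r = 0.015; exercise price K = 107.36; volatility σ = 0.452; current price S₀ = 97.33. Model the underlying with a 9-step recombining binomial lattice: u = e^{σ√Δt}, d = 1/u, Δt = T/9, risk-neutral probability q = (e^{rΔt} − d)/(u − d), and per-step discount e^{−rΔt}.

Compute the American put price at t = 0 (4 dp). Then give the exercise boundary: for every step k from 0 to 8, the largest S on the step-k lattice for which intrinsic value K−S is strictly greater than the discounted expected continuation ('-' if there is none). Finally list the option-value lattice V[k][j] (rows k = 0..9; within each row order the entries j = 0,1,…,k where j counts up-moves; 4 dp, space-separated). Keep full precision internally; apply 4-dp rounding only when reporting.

price = 26.6612
boundary = - - - - 46.4225 55.8609 46.4225 55.8609 67.2183
tree:
26.6612
34.2964 17.8666
42.8676 24.4473 10.2584
51.9423 32.4758 15.1800 4.5515
60.9375 41.6931 21.8603 7.4405 1.1935
68.7812 51.4991 30.4385 11.9350 2.2184 0.0000
75.2996 60.9375 40.6378 18.6620 4.1232 0.0000 0.0000
80.7166 68.7812 51.4991 28.1418 7.6636 0.0000 0.0000 0.0000
85.2184 75.2996 60.9375 40.1417 14.2442 0.0000 0.0000 0.0000 0.0000
88.9595 80.7166 68.7812 51.4991 26.4752 0.0000 0.0000 0.0000 0.0000 0.0000

Δt=0.16767, u=1.20332, d=0.83104, q=0.46063, disc=e^(-rΔt)=0.99749
k=9 terminal: V=max(K-S,0) → 88.9595 80.7166 68.7812 51.4991 26.4752 0.0000 0.0000 0.0000 0.0000 0.0000
k=8: j=0 S=22.1416 intr=85.2184 cont=84.9487 V=85.2184[EX]; j=1 S=32.0604 intr=75.2996 cont=75.0299 V=75.2996[EX]; j=2 S=46.4225 intr=60.9375 cont=60.6679 V=60.9375[EX]; j=3 S=67.2183 intr=40.1417 cont=39.8720 V=40.1417[EX]; j=4 S=97.3300 intr=10.0300 cont=14.2442 V=14.2442[hold]; j=5 S=140.9308 intr=0.0000 cont=0.0000 V=0.0000[hold]; j=6 S=204.0635 intr=0.0000 cont=0.0000 V=0.0000[hold]; j=7 S=295.4776 intr=0.0000 cont=0.0000 V=0.0000[hold]; j=8 S=427.8425 intr=0.0000 cont=0.0000 V=0.0000[hold]  S*(8)=67.2183
k=7: j=0 S=26.6434 intr=80.7166 cont=80.4470 V=80.7166[EX]; j=1 S=38.5788 intr=68.7812 cont=68.5116 V=68.7812[EX]; j=2 S=55.8609 intr=51.4991 cont=51.2294 V=51.4991[EX]; j=3 S=80.8848 intr=26.4752 cont=28.1418 V=28.1418[hold]; j=4 S=117.1187 intr=0.0000 cont=7.6636 V=7.6636[hold]; j=5 S=169.5843 intr=0.0000 cont=0.0000 V=0.0000[hold]; j=6 S=245.5528 intr=0.0000 cont=0.0000 V=0.0000[hold]; j=7 S=355.5529 intr=0.0000 cont=0.0000 V=0.0000[hold]  S*(7)=55.8609
k=6: j=0 S=32.0604 intr=75.2996 cont=75.0299 V=75.2996[EX]; j=1 S=46.4225 intr=60.9375 cont=60.6679 V=60.9375[EX]; j=2 S=67.2183 intr=40.1417 cont=40.6378 V=40.6378[hold]; j=3 S=97.3300 intr=10.0300 cont=18.6620 V=18.6620[hold]; j=4 S=140.9308 intr=0.0000 cont=4.1232 V=4.1232[hold]; j=5 S=204.0635 intr=0.0000 cont=0.0000 V=0.0000[hold]; j=6 S=295.4776 intr=0.0000 cont=0.0000 V=0.0000[hold]  S*(6)=46.4225
k=5: j=0 S=38.5788 intr=68.7812 cont=68.5116 V=68.7812[EX]; j=1 S=55.8609 intr=51.4991 cont=51.4574 V=51.4991[EX]; j=2 S=80.8848 intr=26.4752 cont=30.4385 V=30.4385[hold]; j=3 S=117.1187 intr=0.0000 cont=11.9350 V=11.9350[hold]; j=4 S=169.5843 intr=0.0000 cont=2.2184 V=2.2184[hold]; j=5 S=245.5528 intr=0.0000 cont=0.0000 V=0.0000[hold]  S*(5)=55.8609
k=4: j=0 S=46.4225 intr=60.9375 cont=60.6679 V=60.9375[EX]; j=1 S=67.2183 intr=40.1417 cont=41.6931 V=41.6931[hold]; j=2 S=97.3300 intr=10.0300 cont=21.8603 V=21.8603[hold]; j=3 S=140.9308 intr=0.0000 cont=7.4405 V=7.4405[hold]; j=4 S=204.0635 intr=0.0000 cont=1.1935 V=1.1935[hold]  S*(4)=46.4225
k=3: j=0 S=55.8609 intr=51.4991 cont=51.9423 V=51.9423[hold]; j=1 S=80.8848 intr=26.4752 cont=32.4758 V=32.4758[hold]; j=2 S=117.1187 intr=0.0000 cont=15.1800 V=15.1800[hold]; j=3 S=169.5843 intr=0.0000 cont=4.5515 V=4.5515[hold]  S*(3)=-
k=2: j=0 S=67.2183 intr=40.1417 cont=42.8676 V=42.8676[hold]; j=1 S=97.3300 intr=10.0300 cont=24.4473 V=24.4473[hold]; j=2 S=140.9308 intr=0.0000 cont=10.2584 V=10.2584[hold]  S*(2)=-
k=1: j=0 S=80.8848 intr=26.4752 cont=34.2964 V=34.2964[hold]; j=1 S=117.1187 intr=0.0000 cont=17.8666 V=17.8666[hold]  S*(1)=-
k=0: j=0 S=97.3300 intr=10.0300 cont=26.6612 V=26.6612[hold]  S*(0)=-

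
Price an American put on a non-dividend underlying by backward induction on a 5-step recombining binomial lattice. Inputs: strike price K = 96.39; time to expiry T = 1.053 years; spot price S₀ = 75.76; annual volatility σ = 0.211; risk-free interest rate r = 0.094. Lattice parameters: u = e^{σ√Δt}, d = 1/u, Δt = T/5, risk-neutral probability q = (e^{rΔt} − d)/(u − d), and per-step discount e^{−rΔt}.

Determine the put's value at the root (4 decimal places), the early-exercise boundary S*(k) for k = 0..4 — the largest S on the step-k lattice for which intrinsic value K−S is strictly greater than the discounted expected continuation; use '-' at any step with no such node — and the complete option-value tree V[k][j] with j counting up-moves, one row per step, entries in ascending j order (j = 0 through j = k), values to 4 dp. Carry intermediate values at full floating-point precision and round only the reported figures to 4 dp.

params: Δt=0.21060 u=1.10167 d=0.90771 q=0.57889 e^(-rΔt)=0.98040
t_5 payoffs: 49.7052 39.7294 27.6219 12.9272 0.0000 0.0000
t_4: node(4,0) S=51.4314 payoff=44.9586 vs cont=43.0692 → 44.9586 [stop]  node(4,1) S=62.4215 payoff=33.9685 vs cont=32.0791 → 33.9685 [stop]  node(4,2) S=75.7600 payoff=20.6300 vs cont=18.7406 → 20.6300 [stop]  node(4,3) S=91.9487 payoff=4.4413 vs cont=5.3371 → 5.3371 [wait]  node(4,4) S=111.5968 payoff=0.0000 vs cont=0.0000 → 0.0000 [wait]  ⇒ S*(4)=75.7600
t_3: node(3,0) S=56.6606 payoff=39.7294 vs cont=37.8400 → 39.7294 [stop]  node(3,1) S=68.7681 payoff=27.6219 vs cont=25.7325 → 27.6219 [stop]  node(3,2) S=83.4628 payoff=12.9272 vs cont=11.5462 → 12.9272 [stop]  node(3,3) S=101.2975 payoff=0.0000 vs cont=2.2034 → 2.2034 [wait]  ⇒ S*(3)=83.4628
t_2: node(2,0) S=62.4215 payoff=33.9685 vs cont=32.0791 → 33.9685 [stop]  node(2,1) S=75.7600 payoff=20.6300 vs cont=18.7406 → 20.6300 [stop]  node(2,2) S=91.9487 payoff=4.4413 vs cont=6.5876 → 6.5876 [wait]  ⇒ S*(2)=75.7600
t_1: node(1,0) S=68.7681 payoff=27.6219 vs cont=25.7325 → 27.6219 [stop]  node(1,1) S=83.4628 payoff=12.9272 vs cont=12.2559 → 12.9272 [stop]  ⇒ S*(1)=83.4628
t_0: node(0,0) S=75.7600 payoff=20.6300 vs cont=18.7406 → 20.6300 [stop]  ⇒ S*(0)=75.7600

price = 20.6300
boundary = 75.7600 83.4628 75.7600 83.4628 75.7600
tree:
20.6300
27.6219 12.9272
33.9685 20.6300 6.5876
39.7294 27.6219 12.9272 2.2034
44.9586 33.9685 20.6300 5.3371 0.0000
49.7052 39.7294 27.6219 12.9272 0.0000 0.0000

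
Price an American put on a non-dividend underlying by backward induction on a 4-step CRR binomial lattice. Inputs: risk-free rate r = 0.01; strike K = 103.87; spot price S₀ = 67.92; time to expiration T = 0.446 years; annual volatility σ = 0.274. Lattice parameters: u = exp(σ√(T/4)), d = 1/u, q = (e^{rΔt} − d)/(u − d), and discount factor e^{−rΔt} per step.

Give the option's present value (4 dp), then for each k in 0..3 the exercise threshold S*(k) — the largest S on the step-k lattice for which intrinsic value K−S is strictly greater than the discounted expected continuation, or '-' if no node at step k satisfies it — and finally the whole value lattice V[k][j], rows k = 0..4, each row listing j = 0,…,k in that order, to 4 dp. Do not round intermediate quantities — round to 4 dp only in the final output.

Δt=0.11150  u=1.09581  d=0.91257  q=0.48323  discount=0.99889
step 4 (expiry): payoffs max(K−S,0) = 56.7660 47.3076 35.9500 22.3118 5.9351
step 3: (k=3,j=0): S=51.6170, (K−S)⁺=52.2530, hold=52.1372 ⇒ V=52.2530 exercise | (k=3,j=1): S=61.9816, (K−S)⁺=41.8884, hold=41.7727 ⇒ V=41.8884 exercise | (k=3,j=2): S=74.4274, (K−S)⁺=29.4426, hold=29.3269 ⇒ V=29.4426 exercise | (k=3,j=3): S=89.3722, (K−S)⁺=14.4978, hold=14.3821 ⇒ V=14.4978 exercise  boundary S*=89.3722
step 2: (k=2,j=0): S=56.5624, (K−S)⁺=47.3076, hold=47.1918 ⇒ V=47.3076 exercise | (k=2,j=1): S=67.9200, (K−S)⁺=35.9500, hold=35.8342 ⇒ V=35.9500 exercise | (k=2,j=2): S=81.5582, (K−S)⁺=22.3118, hold=22.1961 ⇒ V=22.3118 exercise  boundary S*=81.5582
step 1: (k=1,j=0): S=61.9816, (K−S)⁺=41.8884, hold=41.7727 ⇒ V=41.8884 exercise | (k=1,j=1): S=74.4274, (K−S)⁺=29.4426, hold=29.3269 ⇒ V=29.4426 exercise  boundary S*=74.4274
step 0: (k=0,j=0): S=67.9200, (K−S)⁺=35.9500, hold=35.8342 ⇒ V=35.9500 exercise  boundary S*=67.9200

price = 35.9500
boundary = 67.9200 74.4274 81.5582 89.3722
tree:
35.9500
41.8884 29.4426
47.3076 35.9500 22.3118
52.2530 41.8884 29.4426 14.4978
56.7660 47.3076 35.9500 22.3118 5.9351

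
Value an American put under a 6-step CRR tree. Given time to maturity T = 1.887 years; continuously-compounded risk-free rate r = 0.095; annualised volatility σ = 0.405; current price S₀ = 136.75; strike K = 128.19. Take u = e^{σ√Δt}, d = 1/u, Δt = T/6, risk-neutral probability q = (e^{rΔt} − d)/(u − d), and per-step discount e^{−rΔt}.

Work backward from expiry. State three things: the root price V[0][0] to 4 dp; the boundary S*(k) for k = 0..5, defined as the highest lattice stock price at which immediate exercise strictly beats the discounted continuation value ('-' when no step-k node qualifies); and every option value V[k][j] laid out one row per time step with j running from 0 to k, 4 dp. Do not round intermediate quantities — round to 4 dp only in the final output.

Δt=0.31450  u=1.25499  d=0.79682  q=0.50966  discount=0.97056
step 6 (expiry): payoffs max(K−S,0) = 93.1881 73.0622 41.3642 0.0000 0.0000 0.0000 0.0000
step 5: (k=5,j=0): S=43.9270, (K−S)⁺=84.2630, hold=80.4897 ⇒ V=84.2630 exercise | (k=5,j=1): S=69.1846, (K−S)⁺=59.0054, hold=55.2320 ⇒ V=59.0054 exercise | (k=5,j=2): S=108.9653, (K−S)⁺=19.2247, hold=19.6856 ⇒ V=19.6856 continue | (k=5,j=3): S=171.6195, (K−S)⁺=0.0000, hold=0.0000 ⇒ V=0.0000 continue | (k=5,j=4): S=270.2994, (K−S)⁺=0.0000, hold=0.0000 ⇒ V=0.0000 continue | (k=5,j=5): S=425.7194, (K−S)⁺=0.0000, hold=0.0000 ⇒ V=0.0000 continue  boundary S*=69.1846
step 4: (k=4,j=0): S=55.1278, (K−S)⁺=73.0622, hold=69.2889 ⇒ V=73.0622 exercise | (k=4,j=1): S=86.8258, (K−S)⁺=41.3642, hold=37.8188 ⇒ V=41.3642 exercise | (k=4,j=2): S=136.7500, (K−S)⁺=0.0000, hold=9.3686 ⇒ V=9.3686 continue | (k=4,j=3): S=215.3802, (K−S)⁺=0.0000, hold=0.0000 ⇒ V=0.0000 continue | (k=4,j=4): S=339.2222, (K−S)⁺=0.0000, hold=0.0000 ⇒ V=0.0000 continue  boundary S*=86.8258
step 3: (k=3,j=0): S=69.1846, (K−S)⁺=59.0054, hold=55.2320 ⇒ V=59.0054 exercise | (k=3,j=1): S=108.9653, (K−S)⁺=19.2247, hold=24.3198 ⇒ V=24.3198 continue | (k=3,j=2): S=171.6195, (K−S)⁺=0.0000, hold=4.4586 ⇒ V=4.4586 continue | (k=3,j=3): S=270.2994, (K−S)⁺=0.0000, hold=0.0000 ⇒ V=0.0000 continue  boundary S*=69.1846
step 2: (k=2,j=0): S=86.8258, (K−S)⁺=41.3642, hold=40.1112 ⇒ V=41.3642 exercise | (k=2,j=1): S=136.7500, (K−S)⁺=0.0000, hold=13.7795 ⇒ V=13.7795 continue | (k=2,j=2): S=215.3802, (K−S)⁺=0.0000, hold=2.1219 ⇒ V=2.1219 continue  boundary S*=86.8258
step 1: (k=1,j=0): S=108.9653, (K−S)⁺=19.2247, hold=26.5017 ⇒ V=26.5017 continue | (k=1,j=1): S=171.6195, (K−S)⁺=0.0000, hold=7.6074 ⇒ V=7.6074 continue  boundary S*=-
step 0: (k=0,j=0): S=136.7500, (K−S)⁺=0.0000, hold=16.3755 ⇒ V=16.3755 continue  boundary S*=-

price = 16.3755
boundary = - - 86.8258 69.1846 86.8258 69.1846
tree:
16.3755
26.5017 7.6074
41.3642 13.7795 2.1219
59.0054 24.3198 4.4586 0.0000
73.0622 41.3642 9.3686 0.0000 0.0000
84.2630 59.0054 19.6856 0.0000 0.0000 0.0000
93.1881 73.0622 41.3642 0.0000 0.0000 0.0000 0.0000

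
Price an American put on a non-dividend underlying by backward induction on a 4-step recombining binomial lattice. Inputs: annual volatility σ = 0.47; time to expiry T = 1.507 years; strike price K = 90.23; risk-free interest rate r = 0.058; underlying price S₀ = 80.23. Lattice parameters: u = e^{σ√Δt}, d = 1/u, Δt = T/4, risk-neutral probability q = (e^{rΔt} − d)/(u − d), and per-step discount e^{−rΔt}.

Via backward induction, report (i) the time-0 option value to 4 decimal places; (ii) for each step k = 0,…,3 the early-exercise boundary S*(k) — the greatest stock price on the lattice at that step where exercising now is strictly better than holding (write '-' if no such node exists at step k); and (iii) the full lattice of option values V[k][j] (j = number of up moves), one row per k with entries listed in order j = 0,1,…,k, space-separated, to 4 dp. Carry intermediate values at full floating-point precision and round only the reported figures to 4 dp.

price = 21.5183
boundary = - - 45.0569 60.1242
tree:
21.5183
31.8529 10.7020
45.1731 18.1071 2.7282
56.4645 30.1058 5.2232 0.0000
64.9262 45.1731 10.0000 0.0000 0.0000

Δt=0.37675  u=1.33441  d=0.74940  q=0.46614  discount=0.97839
step 4 (expiry): payoffs max(K−S,0) = 64.9262 45.1731 10.0000 0.0000 0.0000
step 3: (k=3,j=0): S=33.7655, (K−S)⁺=56.4645, hold=54.5142 ⇒ V=56.4645 exercise | (k=3,j=1): S=60.1242, (K−S)⁺=30.1058, hold=28.1556 ⇒ V=30.1058 exercise | (k=3,j=2): S=107.0593, (K−S)⁺=0.0000, hold=5.2232 ⇒ V=5.2232 continue | (k=3,j=3): S=190.6339, (K−S)⁺=0.0000, hold=0.0000 ⇒ V=0.0000 continue  boundary S*=60.1242
step 2: (k=2,j=0): S=45.0569, (K−S)⁺=45.1731, hold=43.2228 ⇒ V=45.1731 exercise | (k=2,j=1): S=80.2300, (K−S)⁺=10.0000, hold=18.1071 ⇒ V=18.1071 continue | (k=2,j=2): S=142.8606, (K−S)⁺=0.0000, hold=2.7282 ⇒ V=2.7282 continue  boundary S*=45.0569
step 1: (k=1,j=0): S=60.1242, (K−S)⁺=30.1058, hold=31.8529 ⇒ V=31.8529 continue | (k=1,j=1): S=107.0593, (K−S)⁺=0.0000, hold=10.7020 ⇒ V=10.7020 continue  boundary S*=-
step 0: (k=0,j=0): S=80.2300, (K−S)⁺=10.0000, hold=21.5183 ⇒ V=21.5183 continue  boundary S*=-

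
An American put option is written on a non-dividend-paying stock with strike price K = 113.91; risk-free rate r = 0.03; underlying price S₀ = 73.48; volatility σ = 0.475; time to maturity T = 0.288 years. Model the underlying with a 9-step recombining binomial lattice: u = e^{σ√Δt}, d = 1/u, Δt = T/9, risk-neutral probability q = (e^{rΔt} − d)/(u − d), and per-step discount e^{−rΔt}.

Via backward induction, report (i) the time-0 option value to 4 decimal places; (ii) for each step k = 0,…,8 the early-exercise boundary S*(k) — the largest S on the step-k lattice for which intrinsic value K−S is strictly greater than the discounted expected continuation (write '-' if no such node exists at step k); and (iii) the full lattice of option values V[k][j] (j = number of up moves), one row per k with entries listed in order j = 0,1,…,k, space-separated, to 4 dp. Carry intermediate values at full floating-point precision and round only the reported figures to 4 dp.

price = 40.4448
boundary = - 67.4943 73.4800 67.4943 73.4800 79.9966 87.0911 94.8148 103.2234
tree:
40.4448
46.4157 34.1699
51.9139 40.4300 27.5747
56.9641 46.4157 33.9521 20.8417
61.6030 51.9139 40.4300 27.1247 14.1957
65.8639 56.9641 46.4157 33.9134 19.9529 8.0963
69.7778 61.6030 51.9139 40.4300 26.8189 12.6846 3.2288
73.3728 65.8639 56.9641 46.4157 33.9134 19.0952 5.8865 0.4065
76.6750 69.7778 61.6030 51.9139 40.4300 26.8189 10.6866 0.7892 0.0000
79.7082 73.3728 65.8639 56.9641 46.4157 33.9134 19.0952 1.5322 0.0000 0.0000

params: Δt=0.03200 u=1.08869 d=0.91854 q=0.48442 e^(-rΔt)=0.99904
t_9 payoffs: 79.7082 73.3728 65.8639 56.9641 46.4157 33.9134 19.0952 1.5322 0.0000 0.0000
t_8: node(8,0) S=37.2350 payoff=76.6750 vs cont=76.5657 → 76.6750 [stop]  node(8,1) S=44.1322 payoff=69.7778 vs cont=69.6685 → 69.7778 [stop]  node(8,2) S=52.3070 payoff=61.6030 vs cont=61.4937 → 61.6030 [stop]  node(8,3) S=61.9961 payoff=51.9139 vs cont=51.8046 → 51.9139 [stop]  node(8,4) S=73.4800 payoff=40.4300 vs cont=40.3207 → 40.4300 [stop]  node(8,5) S=87.0911 payoff=26.8189 vs cont=26.7096 → 26.8189 [stop]  node(8,6) S=103.2234 payoff=10.6866 vs cont=10.5773 → 10.6866 [stop]  node(8,7) S=122.3440 payoff=0.0000 vs cont=0.7892 → 0.7892 [wait]  node(8,8) S=145.0064 payoff=0.0000 vs cont=0.0000 → 0.0000 [wait]  ⇒ S*(8)=103.2234
t_7: node(7,0) S=40.5372 payoff=73.3728 vs cont=73.2635 → 73.3728 [stop]  node(7,1) S=48.0461 payoff=65.8639 vs cont=65.7546 → 65.8639 [stop]  node(7,2) S=56.9459 payoff=56.9641 vs cont=56.8548 → 56.9641 [stop]  node(7,3) S=67.4943 payoff=46.4157 vs cont=46.3064 → 46.4157 [stop]  node(7,4) S=79.9966 payoff=33.9134 vs cont=33.8041 → 33.9134 [stop]  node(7,5) S=94.8148 payoff=19.0952 vs cont=18.9859 → 19.0952 [stop]  node(7,6) S=112.3778 payoff=1.5322 vs cont=5.8865 → 5.8865 [wait]  node(7,7) S=133.1941 payoff=0.0000 vs cont=0.4065 → 0.4065 [wait]  ⇒ S*(7)=94.8148
t_6: node(6,0) S=44.1322 payoff=69.7778 vs cont=69.6685 → 69.7778 [stop]  node(6,1) S=52.3070 payoff=61.6030 vs cont=61.4937 → 61.6030 [stop]  node(6,2) S=61.9961 payoff=51.9139 vs cont=51.8046 → 51.9139 [stop]  node(6,3) S=73.4800 payoff=40.4300 vs cont=40.3207 → 40.4300 [stop]  node(6,4) S=87.0911 payoff=26.8189 vs cont=26.7096 → 26.8189 [stop]  node(6,5) S=103.2234 payoff=10.6866 vs cont=12.6846 → 12.6846 [wait]  node(6,6) S=122.3440 payoff=0.0000 vs cont=3.2288 → 3.2288 [wait]  ⇒ S*(6)=87.0911
t_5: node(5,0) S=48.0461 payoff=65.8639 vs cont=65.7546 → 65.8639 [stop]  node(5,1) S=56.9459 payoff=56.9641 vs cont=56.8548 → 56.9641 [stop]  node(5,2) S=67.4943 payoff=46.4157 vs cont=46.3064 → 46.4157 [stop]  node(5,3) S=79.9966 payoff=33.9134 vs cont=33.8041 → 33.9134 [stop]  node(5,4) S=94.8148 payoff=19.0952 vs cont=19.9529 → 19.9529 [wait]  node(5,5) S=112.3778 payoff=1.5322 vs cont=8.0963 → 8.0963 [wait]  ⇒ S*(5)=79.9966
t_4: node(4,0) S=52.3070 payoff=61.6030 vs cont=61.4937 → 61.6030 [stop]  node(4,1) S=61.9961 payoff=51.9139 vs cont=51.8046 → 51.9139 [stop]  node(4,2) S=73.4800 payoff=40.4300 vs cont=40.3207 → 40.4300 [stop]  node(4,3) S=87.0911 payoff=26.8189 vs cont=27.1247 → 27.1247 [wait]  node(4,4) S=103.2234 payoff=10.6866 vs cont=14.1957 → 14.1957 [wait]  ⇒ S*(4)=73.4800
t_3: node(3,0) S=56.9459 payoff=56.9641 vs cont=56.8548 → 56.9641 [stop]  node(3,1) S=67.4943 payoff=46.4157 vs cont=46.3064 → 46.4157 [stop]  node(3,2) S=79.9966 payoff=33.9134 vs cont=33.9521 → 33.9521 [wait]  node(3,3) S=94.8148 payoff=19.0952 vs cont=20.8417 → 20.8417 [wait]  ⇒ S*(3)=67.4943
t_2: node(2,0) S=61.9961 payoff=51.9139 vs cont=51.8046 → 51.9139 [stop]  node(2,1) S=73.4800 payoff=40.4300 vs cont=40.3394 → 40.4300 [stop]  node(2,2) S=87.0911 payoff=26.8189 vs cont=27.5747 → 27.5747 [wait]  ⇒ S*(2)=73.4800
t_1: node(1,0) S=67.4943 payoff=46.4157 vs cont=46.3064 → 46.4157 [stop]  node(1,1) S=79.9966 payoff=33.9134 vs cont=34.1699 → 34.1699 [wait]  ⇒ S*(1)=67.4943
t_0: node(0,0) S=73.4800 payoff=40.4300 vs cont=40.4448 → 40.4448 [wait]  ⇒ S*(0)=-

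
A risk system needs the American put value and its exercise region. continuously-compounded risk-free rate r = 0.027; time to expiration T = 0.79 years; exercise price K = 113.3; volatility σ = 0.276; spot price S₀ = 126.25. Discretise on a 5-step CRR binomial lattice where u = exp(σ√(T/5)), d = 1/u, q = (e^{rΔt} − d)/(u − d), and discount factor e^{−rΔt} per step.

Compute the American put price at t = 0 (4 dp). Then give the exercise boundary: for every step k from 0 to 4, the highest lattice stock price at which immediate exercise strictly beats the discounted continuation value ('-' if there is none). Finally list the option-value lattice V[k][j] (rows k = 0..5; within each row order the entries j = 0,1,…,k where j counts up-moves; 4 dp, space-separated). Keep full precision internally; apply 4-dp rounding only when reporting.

price = 5.2046
boundary = - - - 90.8437 101.3772
tree:
5.2046
8.7647 1.5747
14.3332 3.0922 0.0217
22.4563 6.0721 0.0430 0.0000
31.8953 11.9228 0.0849 0.0000 0.0000
40.3536 22.4563 0.1679 0.0000 0.0000 0.0000

Δt=0.15800  u=1.11595  d=0.89610  q=0.49205  discount=0.99574
step 5 (expiry): payoffs max(K−S,0) = 40.3536 22.4563 0.1679 0.0000 0.0000 0.0000
step 4: (k=4,j=0): S=81.4047, (K−S)⁺=31.8953, hold=31.4130 ⇒ V=31.8953 exercise | (k=4,j=1): S=101.3772, (K−S)⁺=11.9228, hold=11.4405 ⇒ V=11.9228 exercise | (k=4,j=2): S=126.2500, (K−S)⁺=0.0000, hold=0.0849 ⇒ V=0.0849 continue | (k=4,j=3): S=157.2253, (K−S)⁺=0.0000, hold=0.0000 ⇒ V=0.0000 continue | (k=4,j=4): S=195.8003, (K−S)⁺=0.0000, hold=0.0000 ⇒ V=0.0000 continue  boundary S*=101.3772
step 3: (k=3,j=0): S=90.8437, (K−S)⁺=22.4563, hold=21.9740 ⇒ V=22.4563 exercise | (k=3,j=1): S=113.1321, (K−S)⁺=0.1679, hold=6.0721 ⇒ V=6.0721 continue | (k=3,j=2): S=140.8889, (K−S)⁺=0.0000, hold=0.0430 ⇒ V=0.0430 continue | (k=3,j=3): S=175.4559, (K−S)⁺=0.0000, hold=0.0000 ⇒ V=0.0000 continue  boundary S*=90.8437
step 2: (k=2,j=0): S=101.3772, (K−S)⁺=11.9228, hold=14.3332 ⇒ V=14.3332 continue | (k=2,j=1): S=126.2500, (K−S)⁺=0.0000, hold=3.0922 ⇒ V=3.0922 continue | (k=2,j=2): S=157.2253, (K−S)⁺=0.0000, hold=0.0217 ⇒ V=0.0217 continue  boundary S*=-
step 1: (k=1,j=0): S=113.1321, (K−S)⁺=0.1679, hold=8.7647 ⇒ V=8.7647 continue | (k=1,j=1): S=140.8889, (K−S)⁺=0.0000, hold=1.5747 ⇒ V=1.5747 continue  boundary S*=-
step 0: (k=0,j=0): S=126.2500, (K−S)⁺=0.0000, hold=5.2046 ⇒ V=5.2046 continue  boundary S*=-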